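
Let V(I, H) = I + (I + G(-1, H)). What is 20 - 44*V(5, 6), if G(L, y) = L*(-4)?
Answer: -596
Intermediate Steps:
G(L, y) = -4*L
V(I, H) = 4 + 2*I (V(I, H) = I + (I - 4*(-1)) = I + (I + 4) = I + (4 + I) = 4 + 2*I)
20 - 44*V(5, 6) = 20 - 44*(4 + 2*5) = 20 - 44*(4 + 10) = 20 - 44*14 = 20 - 616 = -596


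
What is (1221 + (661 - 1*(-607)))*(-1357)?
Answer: -3377573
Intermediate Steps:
(1221 + (661 - 1*(-607)))*(-1357) = (1221 + (661 + 607))*(-1357) = (1221 + 1268)*(-1357) = 2489*(-1357) = -3377573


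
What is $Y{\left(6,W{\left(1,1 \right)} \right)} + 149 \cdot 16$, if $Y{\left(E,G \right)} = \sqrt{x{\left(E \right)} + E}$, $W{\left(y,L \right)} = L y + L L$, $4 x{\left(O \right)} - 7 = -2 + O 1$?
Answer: $2384 + \frac{\sqrt{35}}{2} \approx 2387.0$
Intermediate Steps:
$x{\left(O \right)} = \frac{5}{4} + \frac{O}{4}$ ($x{\left(O \right)} = \frac{7}{4} + \frac{-2 + O 1}{4} = \frac{7}{4} + \frac{-2 + O}{4} = \frac{7}{4} + \left(- \frac{1}{2} + \frac{O}{4}\right) = \frac{5}{4} + \frac{O}{4}$)
$W{\left(y,L \right)} = L^{2} + L y$ ($W{\left(y,L \right)} = L y + L^{2} = L^{2} + L y$)
$Y{\left(E,G \right)} = \sqrt{\frac{5}{4} + \frac{5 E}{4}}$ ($Y{\left(E,G \right)} = \sqrt{\left(\frac{5}{4} + \frac{E}{4}\right) + E} = \sqrt{\frac{5}{4} + \frac{5 E}{4}}$)
$Y{\left(6,W{\left(1,1 \right)} \right)} + 149 \cdot 16 = \frac{\sqrt{5 + 5 \cdot 6}}{2} + 149 \cdot 16 = \frac{\sqrt{5 + 30}}{2} + 2384 = \frac{\sqrt{35}}{2} + 2384 = 2384 + \frac{\sqrt{35}}{2}$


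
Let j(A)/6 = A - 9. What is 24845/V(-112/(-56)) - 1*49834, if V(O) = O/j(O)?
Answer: -571579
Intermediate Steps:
j(A) = -54 + 6*A (j(A) = 6*(A - 9) = 6*(-9 + A) = -54 + 6*A)
V(O) = O/(-54 + 6*O)
24845/V(-112/(-56)) - 1*49834 = 24845/(((-112/(-56))/(6*(-9 - 112/(-56))))) - 1*49834 = 24845/(((-112*(-1/56))/(6*(-9 - 112*(-1/56))))) - 49834 = 24845/(((1/6)*2/(-9 + 2))) - 49834 = 24845/(((1/6)*2/(-7))) - 49834 = 24845/(((1/6)*2*(-1/7))) - 49834 = 24845/(-1/21) - 49834 = 24845*(-21) - 49834 = -521745 - 49834 = -571579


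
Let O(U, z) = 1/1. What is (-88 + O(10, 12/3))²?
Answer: 7569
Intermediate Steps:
O(U, z) = 1
(-88 + O(10, 12/3))² = (-88 + 1)² = (-87)² = 7569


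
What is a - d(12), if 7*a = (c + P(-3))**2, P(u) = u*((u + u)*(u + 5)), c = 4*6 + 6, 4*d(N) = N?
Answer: 4335/7 ≈ 619.29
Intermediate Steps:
d(N) = N/4
c = 30 (c = 24 + 6 = 30)
P(u) = 2*u**2*(5 + u) (P(u) = u*((2*u)*(5 + u)) = u*(2*u*(5 + u)) = 2*u**2*(5 + u))
a = 4356/7 (a = (30 + 2*(-3)**2*(5 - 3))**2/7 = (30 + 2*9*2)**2/7 = (30 + 36)**2/7 = (1/7)*66**2 = (1/7)*4356 = 4356/7 ≈ 622.29)
a - d(12) = 4356/7 - 12/4 = 4356/7 - 1*3 = 4356/7 - 3 = 4335/7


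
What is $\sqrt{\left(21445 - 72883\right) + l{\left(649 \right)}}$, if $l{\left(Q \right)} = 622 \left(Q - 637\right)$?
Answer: $3 i \sqrt{4886} \approx 209.7 i$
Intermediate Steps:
$l{\left(Q \right)} = -396214 + 622 Q$ ($l{\left(Q \right)} = 622 \left(-637 + Q\right) = -396214 + 622 Q$)
$\sqrt{\left(21445 - 72883\right) + l{\left(649 \right)}} = \sqrt{\left(21445 - 72883\right) + \left(-396214 + 622 \cdot 649\right)} = \sqrt{\left(21445 - 72883\right) + \left(-396214 + 403678\right)} = \sqrt{-51438 + 7464} = \sqrt{-43974} = 3 i \sqrt{4886}$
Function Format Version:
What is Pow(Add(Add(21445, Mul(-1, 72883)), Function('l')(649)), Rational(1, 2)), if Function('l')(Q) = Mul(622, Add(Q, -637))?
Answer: Mul(3, I, Pow(4886, Rational(1, 2))) ≈ Mul(209.70, I)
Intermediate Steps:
Function('l')(Q) = Add(-396214, Mul(622, Q)) (Function('l')(Q) = Mul(622, Add(-637, Q)) = Add(-396214, Mul(622, Q)))
Pow(Add(Add(21445, Mul(-1, 72883)), Function('l')(649)), Rational(1, 2)) = Pow(Add(Add(21445, Mul(-1, 72883)), Add(-396214, Mul(622, 649))), Rational(1, 2)) = Pow(Add(Add(21445, -72883), Add(-396214, 403678)), Rational(1, 2)) = Pow(Add(-51438, 7464), Rational(1, 2)) = Pow(-43974, Rational(1, 2)) = Mul(3, I, Pow(4886, Rational(1, 2)))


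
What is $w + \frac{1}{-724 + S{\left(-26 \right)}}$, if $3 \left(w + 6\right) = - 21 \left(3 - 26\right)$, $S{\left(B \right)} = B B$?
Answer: $\frac{7439}{48} \approx 154.98$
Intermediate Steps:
$S{\left(B \right)} = B^{2}$
$w = 155$ ($w = -6 + \frac{\left(-21\right) \left(3 - 26\right)}{3} = -6 + \frac{\left(-21\right) \left(-23\right)}{3} = -6 + \frac{1}{3} \cdot 483 = -6 + 161 = 155$)
$w + \frac{1}{-724 + S{\left(-26 \right)}} = 155 + \frac{1}{-724 + \left(-26\right)^{2}} = 155 + \frac{1}{-724 + 676} = 155 + \frac{1}{-48} = 155 - \frac{1}{48} = \frac{7439}{48}$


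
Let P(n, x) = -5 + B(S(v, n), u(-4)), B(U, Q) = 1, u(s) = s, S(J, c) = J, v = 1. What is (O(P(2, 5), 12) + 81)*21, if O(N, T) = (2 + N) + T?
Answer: 1911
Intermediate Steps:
P(n, x) = -4 (P(n, x) = -5 + 1 = -4)
O(N, T) = 2 + N + T
(O(P(2, 5), 12) + 81)*21 = ((2 - 4 + 12) + 81)*21 = (10 + 81)*21 = 91*21 = 1911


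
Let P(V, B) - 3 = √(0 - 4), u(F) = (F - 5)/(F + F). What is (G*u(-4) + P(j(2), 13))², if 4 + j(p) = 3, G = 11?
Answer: 14873/64 + 123*I/2 ≈ 232.39 + 61.5*I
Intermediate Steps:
j(p) = -1 (j(p) = -4 + 3 = -1)
u(F) = (-5 + F)/(2*F) (u(F) = (-5 + F)/((2*F)) = (-5 + F)*(1/(2*F)) = (-5 + F)/(2*F))
P(V, B) = 3 + 2*I (P(V, B) = 3 + √(0 - 4) = 3 + √(-4) = 3 + 2*I)
(G*u(-4) + P(j(2), 13))² = (11*((½)*(-5 - 4)/(-4)) + (3 + 2*I))² = (11*((½)*(-¼)*(-9)) + (3 + 2*I))² = (11*(9/8) + (3 + 2*I))² = (99/8 + (3 + 2*I))² = (123/8 + 2*I)²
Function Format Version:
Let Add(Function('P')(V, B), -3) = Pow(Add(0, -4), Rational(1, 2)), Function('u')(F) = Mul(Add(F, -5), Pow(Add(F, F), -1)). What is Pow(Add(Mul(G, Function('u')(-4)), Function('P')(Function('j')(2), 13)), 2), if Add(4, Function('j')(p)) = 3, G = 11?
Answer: Add(Rational(14873, 64), Mul(Rational(123, 2), I)) ≈ Add(232.39, Mul(61.500, I))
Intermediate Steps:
Function('j')(p) = -1 (Function('j')(p) = Add(-4, 3) = -1)
Function('u')(F) = Mul(Rational(1, 2), Pow(F, -1), Add(-5, F)) (Function('u')(F) = Mul(Add(-5, F), Pow(Mul(2, F), -1)) = Mul(Add(-5, F), Mul(Rational(1, 2), Pow(F, -1))) = Mul(Rational(1, 2), Pow(F, -1), Add(-5, F)))
Function('P')(V, B) = Add(3, Mul(2, I)) (Function('P')(V, B) = Add(3, Pow(Add(0, -4), Rational(1, 2))) = Add(3, Pow(-4, Rational(1, 2))) = Add(3, Mul(2, I)))
Pow(Add(Mul(G, Function('u')(-4)), Function('P')(Function('j')(2), 13)), 2) = Pow(Add(Mul(11, Mul(Rational(1, 2), Pow(-4, -1), Add(-5, -4))), Add(3, Mul(2, I))), 2) = Pow(Add(Mul(11, Mul(Rational(1, 2), Rational(-1, 4), -9)), Add(3, Mul(2, I))), 2) = Pow(Add(Mul(11, Rational(9, 8)), Add(3, Mul(2, I))), 2) = Pow(Add(Rational(99, 8), Add(3, Mul(2, I))), 2) = Pow(Add(Rational(123, 8), Mul(2, I)), 2)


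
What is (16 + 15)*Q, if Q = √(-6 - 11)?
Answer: 31*I*√17 ≈ 127.82*I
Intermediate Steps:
Q = I*√17 (Q = √(-17) = I*√17 ≈ 4.1231*I)
(16 + 15)*Q = (16 + 15)*(I*√17) = 31*(I*√17) = 31*I*√17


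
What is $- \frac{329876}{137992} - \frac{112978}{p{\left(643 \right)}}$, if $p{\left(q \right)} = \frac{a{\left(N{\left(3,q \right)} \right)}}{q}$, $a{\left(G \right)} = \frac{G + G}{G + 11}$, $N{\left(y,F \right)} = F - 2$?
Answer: $- \frac{816989361355821}{22113218} \approx -3.6946 \cdot 10^{7}$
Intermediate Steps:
$N{\left(y,F \right)} = -2 + F$
$a{\left(G \right)} = \frac{2 G}{11 + G}$
$p{\left(q \right)} = \frac{2 \left(-2 + q\right)}{q \left(9 + q\right)}$ ($p{\left(q \right)} = \frac{2 \left(-2 + q\right) \frac{1}{11 + \left(-2 + q\right)}}{q} = \frac{2 \left(-2 + q\right) \frac{1}{9 + q}}{q} = \frac{2 \frac{1}{9 + q} \left(-2 + q\right)}{q} = \frac{2 \left(-2 + q\right)}{q \left(9 + q\right)}$)
$- \frac{329876}{137992} - \frac{112978}{p{\left(643 \right)}} = - \frac{329876}{137992} - \frac{112978}{2 \cdot \frac{1}{643} \frac{1}{9 + 643} \left(-2 + 643\right)} = \left(-329876\right) \frac{1}{137992} - \frac{112978}{2 \cdot \frac{1}{643} \cdot \frac{1}{652} \cdot 641} = - \frac{82469}{34498} - \frac{112978}{2 \cdot \frac{1}{643} \cdot \frac{1}{652} \cdot 641} = - \frac{82469}{34498} - \frac{112978}{\frac{641}{209618}} = - \frac{82469}{34498} - \frac{23682222404}{641} = - \frac{816989361355821}{22113218}$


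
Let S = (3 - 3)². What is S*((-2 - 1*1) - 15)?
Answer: 0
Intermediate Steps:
S = 0 (S = 0² = 0)
S*((-2 - 1*1) - 15) = 0*((-2 - 1*1) - 15) = 0*((-2 - 1) - 15) = 0*(-3 - 15) = 0*(-18) = 0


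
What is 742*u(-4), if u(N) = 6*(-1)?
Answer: -4452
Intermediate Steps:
u(N) = -6
742*u(-4) = 742*(-6) = -4452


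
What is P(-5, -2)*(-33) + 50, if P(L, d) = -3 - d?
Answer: 83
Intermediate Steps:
P(-5, -2)*(-33) + 50 = (-3 - 1*(-2))*(-33) + 50 = (-3 + 2)*(-33) + 50 = -1*(-33) + 50 = 33 + 50 = 83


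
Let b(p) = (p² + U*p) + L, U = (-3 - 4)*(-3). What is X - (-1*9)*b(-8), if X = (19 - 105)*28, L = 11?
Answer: -3245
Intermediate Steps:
U = 21 (U = -7*(-3) = 21)
X = -2408 (X = -86*28 = -2408)
b(p) = 11 + p² + 21*p (b(p) = (p² + 21*p) + 11 = 11 + p² + 21*p)
X - (-1*9)*b(-8) = -2408 - (-1*9)*(11 + (-8)² + 21*(-8)) = -2408 - (-9)*(11 + 64 - 168) = -2408 - (-9)*(-93) = -2408 - 1*837 = -2408 - 837 = -3245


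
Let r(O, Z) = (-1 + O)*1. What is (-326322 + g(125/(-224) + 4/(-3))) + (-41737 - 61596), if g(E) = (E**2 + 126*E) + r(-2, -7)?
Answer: -194132680943/451584 ≈ -4.2989e+5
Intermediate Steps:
r(O, Z) = -1 + O
g(E) = -3 + E**2 + 126*E (g(E) = (E**2 + 126*E) + (-1 - 2) = (E**2 + 126*E) - 3 = -3 + E**2 + 126*E)
(-326322 + g(125/(-224) + 4/(-3))) + (-41737 - 61596) = (-326322 + (-3 + (125/(-224) + 4/(-3))**2 + 126*(125/(-224) + 4/(-3)))) + (-41737 - 61596) = (-326322 + (-3 + (125*(-1/224) + 4*(-1/3))**2 + 126*(125*(-1/224) + 4*(-1/3)))) - 103333 = (-326322 + (-3 + (-125/224 - 4/3)**2 + 126*(-125/224 - 4/3))) - 103333 = (-326322 + (-3 + (-1271/672)**2 + 126*(-1271/672))) - 103333 = (-326322 + (-3 + 1615441/451584 - 3813/16)) - 103333 = (-326322 - 107357423/451584) - 103333 = -147469151471/451584 - 103333 = -194132680943/451584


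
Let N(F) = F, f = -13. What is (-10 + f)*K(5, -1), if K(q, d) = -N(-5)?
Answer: -115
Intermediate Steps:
K(q, d) = 5 (K(q, d) = -1*(-5) = 5)
(-10 + f)*K(5, -1) = (-10 - 13)*5 = -23*5 = -115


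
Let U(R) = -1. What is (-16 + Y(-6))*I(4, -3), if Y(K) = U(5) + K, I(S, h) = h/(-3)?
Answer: -23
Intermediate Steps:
I(S, h) = -h/3 (I(S, h) = h*(-⅓) = -h/3)
Y(K) = -1 + K
(-16 + Y(-6))*I(4, -3) = (-16 + (-1 - 6))*(-⅓*(-3)) = (-16 - 7)*1 = -23*1 = -23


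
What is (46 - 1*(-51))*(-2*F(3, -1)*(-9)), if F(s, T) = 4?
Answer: 6984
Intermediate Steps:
(46 - 1*(-51))*(-2*F(3, -1)*(-9)) = (46 - 1*(-51))*(-2*4*(-9)) = (46 + 51)*(-8*(-9)) = 97*72 = 6984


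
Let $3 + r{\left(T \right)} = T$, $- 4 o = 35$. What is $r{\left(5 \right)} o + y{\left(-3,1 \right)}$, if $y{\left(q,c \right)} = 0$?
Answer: $- \frac{35}{2} \approx -17.5$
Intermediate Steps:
$o = - \frac{35}{4}$ ($o = \left(- \frac{1}{4}\right) 35 = - \frac{35}{4} \approx -8.75$)
$r{\left(T \right)} = -3 + T$
$r{\left(5 \right)} o + y{\left(-3,1 \right)} = \left(-3 + 5\right) \left(- \frac{35}{4}\right) + 0 = 2 \left(- \frac{35}{4}\right) + 0 = - \frac{35}{2} + 0 = - \frac{35}{2}$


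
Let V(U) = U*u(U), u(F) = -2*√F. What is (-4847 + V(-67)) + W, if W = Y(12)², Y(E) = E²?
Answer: 15889 + 134*I*√67 ≈ 15889.0 + 1096.8*I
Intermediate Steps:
W = 20736 (W = (12²)² = 144² = 20736)
V(U) = -2*U^(3/2) (V(U) = U*(-2*√U) = -2*U^(3/2))
(-4847 + V(-67)) + W = (-4847 - (-134)*I*√67) + 20736 = (-4847 + 134*I*√67) + 20736 = 15889 + 134*I*√67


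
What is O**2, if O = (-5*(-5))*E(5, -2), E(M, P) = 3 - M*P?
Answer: 105625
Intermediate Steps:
E(M, P) = 3 - M*P
O = 325 (O = (-5*(-5))*(3 - 1*5*(-2)) = 25*(3 + 10) = 25*13 = 325)
O**2 = 325**2 = 105625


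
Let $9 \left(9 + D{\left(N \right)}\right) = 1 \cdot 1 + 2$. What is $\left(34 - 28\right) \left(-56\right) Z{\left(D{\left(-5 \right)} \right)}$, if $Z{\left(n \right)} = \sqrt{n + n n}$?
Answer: $- 112 \sqrt{598} \approx -2738.9$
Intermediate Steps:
$D{\left(N \right)} = - \frac{26}{3}$ ($D{\left(N \right)} = -9 + \frac{1 \cdot 1 + 2}{9} = -9 + \frac{1 + 2}{9} = -9 + \frac{1}{9} \cdot 3 = -9 + \frac{1}{3} = - \frac{26}{3}$)
$Z{\left(n \right)} = \sqrt{n + n^{2}}$
$\left(34 - 28\right) \left(-56\right) Z{\left(D{\left(-5 \right)} \right)} = \left(34 - 28\right) \left(-56\right) \sqrt{- \frac{26 \left(1 - \frac{26}{3}\right)}{3}} = \left(34 - 28\right) \left(-56\right) \sqrt{\left(- \frac{26}{3}\right) \left(- \frac{23}{3}\right)} = 6 \left(-56\right) \sqrt{\frac{598}{9}} = - 336 \frac{\sqrt{598}}{3} = - 112 \sqrt{598}$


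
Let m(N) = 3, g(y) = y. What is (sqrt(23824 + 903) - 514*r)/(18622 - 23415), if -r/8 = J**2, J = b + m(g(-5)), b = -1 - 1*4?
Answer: -16448/4793 - sqrt(24727)/4793 ≈ -3.4645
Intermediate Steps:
b = -5 (b = -1 - 4 = -5)
J = -2 (J = -5 + 3 = -2)
r = -32 (r = -8*(-2)**2 = -8*4 = -32)
(sqrt(23824 + 903) - 514*r)/(18622 - 23415) = (sqrt(23824 + 903) - 514*(-32))/(18622 - 23415) = (sqrt(24727) + 16448)/(-4793) = (16448 + sqrt(24727))*(-1/4793) = -16448/4793 - sqrt(24727)/4793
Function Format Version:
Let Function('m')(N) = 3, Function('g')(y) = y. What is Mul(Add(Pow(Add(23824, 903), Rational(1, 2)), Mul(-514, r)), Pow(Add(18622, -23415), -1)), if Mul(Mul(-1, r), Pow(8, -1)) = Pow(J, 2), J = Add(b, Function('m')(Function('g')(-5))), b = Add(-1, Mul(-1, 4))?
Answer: Add(Rational(-16448, 4793), Mul(Rational(-1, 4793), Pow(24727, Rational(1, 2)))) ≈ -3.4645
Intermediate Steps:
b = -5 (b = Add(-1, -4) = -5)
J = -2 (J = Add(-5, 3) = -2)
r = -32 (r = Mul(-8, Pow(-2, 2)) = Mul(-8, 4) = -32)
Mul(Add(Pow(Add(23824, 903), Rational(1, 2)), Mul(-514, r)), Pow(Add(18622, -23415), -1)) = Mul(Add(Pow(Add(23824, 903), Rational(1, 2)), Mul(-514, -32)), Pow(Add(18622, -23415), -1)) = Mul(Add(Pow(24727, Rational(1, 2)), 16448), Pow(-4793, -1)) = Mul(Add(16448, Pow(24727, Rational(1, 2))), Rational(-1, 4793)) = Add(Rational(-16448, 4793), Mul(Rational(-1, 4793), Pow(24727, Rational(1, 2))))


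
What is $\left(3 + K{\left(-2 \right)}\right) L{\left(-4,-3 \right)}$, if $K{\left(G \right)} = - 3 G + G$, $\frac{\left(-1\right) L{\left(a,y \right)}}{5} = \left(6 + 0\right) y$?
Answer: $630$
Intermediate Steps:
$L{\left(a,y \right)} = - 30 y$ ($L{\left(a,y \right)} = - 5 \left(6 + 0\right) y = - 5 \cdot 6 y = - 30 y$)
$K{\left(G \right)} = - 2 G$
$\left(3 + K{\left(-2 \right)}\right) L{\left(-4,-3 \right)} = \left(3 - -4\right) \left(\left(-30\right) \left(-3\right)\right) = \left(3 + 4\right) 90 = 7 \cdot 90 = 630$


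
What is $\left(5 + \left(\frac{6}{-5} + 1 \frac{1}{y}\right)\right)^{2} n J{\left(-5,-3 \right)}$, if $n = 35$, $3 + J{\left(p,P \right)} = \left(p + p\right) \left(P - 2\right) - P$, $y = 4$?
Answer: $\frac{229635}{8} \approx 28704.0$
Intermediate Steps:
$J{\left(p,P \right)} = -3 - P + 2 p \left(-2 + P\right)$ ($J{\left(p,P \right)} = -3 - \left(P - \left(p + p\right) \left(P - 2\right)\right) = -3 - \left(P - 2 p \left(-2 + P\right)\right) = -3 - P + 2 p \left(-2 + P\right)$)
$\left(5 + \left(\frac{6}{-5} + 1 \frac{1}{y}\right)\right)^{2} n J{\left(-5,-3 \right)} = \left(5 + \left(\frac{6}{-5} + 1 \cdot \frac{1}{4}\right)\right)^{2} \cdot 35 \left(-3 - -3 - -20 + 2 \left(-3\right) \left(-5\right)\right) = \left(5 + \left(6 \left(- \frac{1}{5}\right) + 1 \cdot \frac{1}{4}\right)\right)^{2} \cdot 35 \left(-3 + 3 + 20 + 30\right) = \left(5 + \left(- \frac{6}{5} + \frac{1}{4}\right)\right)^{2} \cdot 35 \cdot 50 = \left(5 - \frac{19}{20}\right)^{2} \cdot 35 \cdot 50 = \left(\frac{81}{20}\right)^{2} \cdot 35 \cdot 50 = \frac{6561}{400} \cdot 35 \cdot 50 = \frac{45927}{80} \cdot 50 = \frac{229635}{8}$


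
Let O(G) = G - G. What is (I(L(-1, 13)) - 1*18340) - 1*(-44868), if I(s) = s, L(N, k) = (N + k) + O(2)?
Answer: 26540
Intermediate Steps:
O(G) = 0
L(N, k) = N + k (L(N, k) = (N + k) + 0 = N + k)
(I(L(-1, 13)) - 1*18340) - 1*(-44868) = ((-1 + 13) - 1*18340) - 1*(-44868) = (12 - 18340) + 44868 = -18328 + 44868 = 26540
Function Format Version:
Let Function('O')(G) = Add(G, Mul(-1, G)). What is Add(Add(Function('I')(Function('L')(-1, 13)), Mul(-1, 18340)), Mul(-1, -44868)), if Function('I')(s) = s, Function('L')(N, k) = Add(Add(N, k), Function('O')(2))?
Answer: 26540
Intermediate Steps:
Function('O')(G) = 0
Function('L')(N, k) = Add(N, k) (Function('L')(N, k) = Add(Add(N, k), 0) = Add(N, k))
Add(Add(Function('I')(Function('L')(-1, 13)), Mul(-1, 18340)), Mul(-1, -44868)) = Add(Add(Add(-1, 13), Mul(-1, 18340)), Mul(-1, -44868)) = Add(Add(12, -18340), 44868) = Add(-18328, 44868) = 26540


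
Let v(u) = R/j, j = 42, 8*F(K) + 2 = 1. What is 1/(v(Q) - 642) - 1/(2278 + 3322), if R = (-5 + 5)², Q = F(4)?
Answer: -3121/1797600 ≈ -0.0017362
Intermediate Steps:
F(K) = -⅛ (F(K) = -¼ + (⅛)*1 = -¼ + ⅛ = -⅛)
Q = -⅛ ≈ -0.12500
R = 0 (R = 0² = 0)
v(u) = 0 (v(u) = 0/42 = 0*(1/42) = 0)
1/(v(Q) - 642) - 1/(2278 + 3322) = 1/(0 - 642) - 1/(2278 + 3322) = 1/(-642) - 1/5600 = -1/642 - 1*1/5600 = -1/642 - 1/5600 = -3121/1797600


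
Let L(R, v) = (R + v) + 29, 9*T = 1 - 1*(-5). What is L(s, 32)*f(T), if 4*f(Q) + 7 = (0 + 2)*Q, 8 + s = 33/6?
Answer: -663/8 ≈ -82.875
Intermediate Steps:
s = -5/2 (s = -8 + 33/6 = -8 + 33*(⅙) = -8 + 11/2 = -5/2 ≈ -2.5000)
T = ⅔ (T = (1 - 1*(-5))/9 = (1 + 5)/9 = (⅑)*6 = ⅔ ≈ 0.66667)
L(R, v) = 29 + R + v
f(Q) = -7/4 + Q/2 (f(Q) = -7/4 + ((0 + 2)*Q)/4 = -7/4 + (2*Q)/4 = -7/4 + Q/2)
L(s, 32)*f(T) = (29 - 5/2 + 32)*(-7/4 + (½)*(⅔)) = 117*(-7/4 + ⅓)/2 = (117/2)*(-17/12) = -663/8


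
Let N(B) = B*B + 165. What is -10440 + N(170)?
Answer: 18625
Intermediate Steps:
N(B) = 165 + B**2 (N(B) = B**2 + 165 = 165 + B**2)
-10440 + N(170) = -10440 + (165 + 170**2) = -10440 + (165 + 28900) = -10440 + 29065 = 18625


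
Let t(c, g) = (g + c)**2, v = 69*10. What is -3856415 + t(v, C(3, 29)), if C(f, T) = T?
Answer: -3339454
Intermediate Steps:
v = 690
t(c, g) = (c + g)**2
-3856415 + t(v, C(3, 29)) = -3856415 + (690 + 29)**2 = -3856415 + 719**2 = -3856415 + 516961 = -3339454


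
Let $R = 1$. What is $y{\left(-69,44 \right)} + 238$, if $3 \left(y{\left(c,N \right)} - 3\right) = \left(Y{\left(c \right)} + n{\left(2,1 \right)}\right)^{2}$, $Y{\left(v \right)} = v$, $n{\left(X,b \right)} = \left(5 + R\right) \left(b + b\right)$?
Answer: $1324$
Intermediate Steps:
$n{\left(X,b \right)} = 12 b$ ($n{\left(X,b \right)} = \left(5 + 1\right) \left(b + b\right) = 6 \cdot 2 b = 12 b$)
$y{\left(c,N \right)} = 3 + \frac{\left(12 + c\right)^{2}}{3}$ ($y{\left(c,N \right)} = 3 + \frac{\left(c + 12 \cdot 1\right)^{2}}{3} = 3 + \frac{\left(c + 12\right)^{2}}{3} = 3 + \frac{\left(12 + c\right)^{2}}{3}$)
$y{\left(-69,44 \right)} + 238 = \left(3 + \frac{\left(12 - 69\right)^{2}}{3}\right) + 238 = \left(3 + \frac{\left(-57\right)^{2}}{3}\right) + 238 = \left(3 + \frac{1}{3} \cdot 3249\right) + 238 = \left(3 + 1083\right) + 238 = 1086 + 238 = 1324$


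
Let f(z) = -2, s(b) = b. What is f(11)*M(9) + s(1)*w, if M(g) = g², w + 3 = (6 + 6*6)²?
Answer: 1599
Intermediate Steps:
w = 1761 (w = -3 + (6 + 6*6)² = -3 + (6 + 36)² = -3 + 42² = -3 + 1764 = 1761)
f(11)*M(9) + s(1)*w = -2*9² + 1*1761 = -2*81 + 1761 = -162 + 1761 = 1599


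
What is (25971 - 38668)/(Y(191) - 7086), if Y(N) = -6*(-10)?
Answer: 12697/7026 ≈ 1.8071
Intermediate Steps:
Y(N) = 60
(25971 - 38668)/(Y(191) - 7086) = (25971 - 38668)/(60 - 7086) = -12697/(-7026) = -12697*(-1/7026) = 12697/7026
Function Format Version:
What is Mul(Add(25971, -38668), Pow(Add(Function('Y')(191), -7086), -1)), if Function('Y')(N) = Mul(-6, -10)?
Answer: Rational(12697, 7026) ≈ 1.8071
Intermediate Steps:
Function('Y')(N) = 60
Mul(Add(25971, -38668), Pow(Add(Function('Y')(191), -7086), -1)) = Mul(Add(25971, -38668), Pow(Add(60, -7086), -1)) = Mul(-12697, Pow(-7026, -1)) = Mul(-12697, Rational(-1, 7026)) = Rational(12697, 7026)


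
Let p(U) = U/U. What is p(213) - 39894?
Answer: -39893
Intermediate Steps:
p(U) = 1
p(213) - 39894 = 1 - 39894 = -39893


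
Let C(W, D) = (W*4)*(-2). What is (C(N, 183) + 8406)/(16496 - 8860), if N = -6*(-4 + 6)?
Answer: 4251/3818 ≈ 1.1134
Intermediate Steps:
N = -12 (N = -6*2 = -12)
C(W, D) = -8*W (C(W, D) = (4*W)*(-2) = -8*W)
(C(N, 183) + 8406)/(16496 - 8860) = (-8*(-12) + 8406)/(16496 - 8860) = (96 + 8406)/7636 = 8502*(1/7636) = 4251/3818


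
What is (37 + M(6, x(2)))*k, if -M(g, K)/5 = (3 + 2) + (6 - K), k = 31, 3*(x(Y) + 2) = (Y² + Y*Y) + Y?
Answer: -1054/3 ≈ -351.33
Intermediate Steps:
x(Y) = -2 + Y/3 + 2*Y²/3 (x(Y) = -2 + ((Y² + Y*Y) + Y)/3 = -2 + ((Y² + Y²) + Y)/3 = -2 + (2*Y² + Y)/3 = -2 + (Y + 2*Y²)/3 = -2 + (Y/3 + 2*Y²/3) = -2 + Y/3 + 2*Y²/3)
M(g, K) = -55 + 5*K (M(g, K) = -5*((3 + 2) + (6 - K)) = -5*(5 + (6 - K)) = -5*(11 - K) = -55 + 5*K)
(37 + M(6, x(2)))*k = (37 + (-55 + 5*(-2 + (⅓)*2 + (⅔)*2²)))*31 = (37 + (-55 + 5*(-2 + ⅔ + (⅔)*4)))*31 = (37 + (-55 + 5*(-2 + ⅔ + 8/3)))*31 = (37 + (-55 + 5*(4/3)))*31 = (37 + (-55 + 20/3))*31 = (37 - 145/3)*31 = -34/3*31 = -1054/3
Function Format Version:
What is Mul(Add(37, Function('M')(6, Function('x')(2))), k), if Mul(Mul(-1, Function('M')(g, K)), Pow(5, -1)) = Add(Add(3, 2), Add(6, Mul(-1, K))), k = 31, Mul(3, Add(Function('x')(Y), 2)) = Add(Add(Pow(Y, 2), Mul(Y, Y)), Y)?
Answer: Rational(-1054, 3) ≈ -351.33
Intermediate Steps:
Function('x')(Y) = Add(-2, Mul(Rational(1, 3), Y), Mul(Rational(2, 3), Pow(Y, 2))) (Function('x')(Y) = Add(-2, Mul(Rational(1, 3), Add(Add(Pow(Y, 2), Mul(Y, Y)), Y))) = Add(-2, Mul(Rational(1, 3), Add(Add(Pow(Y, 2), Pow(Y, 2)), Y))) = Add(-2, Mul(Rational(1, 3), Add(Mul(2, Pow(Y, 2)), Y))) = Add(-2, Mul(Rational(1, 3), Add(Y, Mul(2, Pow(Y, 2))))) = Add(-2, Add(Mul(Rational(1, 3), Y), Mul(Rational(2, 3), Pow(Y, 2)))) = Add(-2, Mul(Rational(1, 3), Y), Mul(Rational(2, 3), Pow(Y, 2))))
Function('M')(g, K) = Add(-55, Mul(5, K)) (Function('M')(g, K) = Mul(-5, Add(Add(3, 2), Add(6, Mul(-1, K)))) = Mul(-5, Add(5, Add(6, Mul(-1, K)))) = Mul(-5, Add(11, Mul(-1, K))) = Add(-55, Mul(5, K)))
Mul(Add(37, Function('M')(6, Function('x')(2))), k) = Mul(Add(37, Add(-55, Mul(5, Add(-2, Mul(Rational(1, 3), 2), Mul(Rational(2, 3), Pow(2, 2)))))), 31) = Mul(Add(37, Add(-55, Mul(5, Add(-2, Rational(2, 3), Mul(Rational(2, 3), 4))))), 31) = Mul(Add(37, Add(-55, Mul(5, Add(-2, Rational(2, 3), Rational(8, 3))))), 31) = Mul(Add(37, Add(-55, Mul(5, Rational(4, 3)))), 31) = Mul(Add(37, Add(-55, Rational(20, 3))), 31) = Mul(Add(37, Rational(-145, 3)), 31) = Mul(Rational(-34, 3), 31) = Rational(-1054, 3)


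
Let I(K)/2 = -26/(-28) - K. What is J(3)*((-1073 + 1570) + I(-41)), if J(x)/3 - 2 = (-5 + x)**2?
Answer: 73188/7 ≈ 10455.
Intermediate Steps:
I(K) = 13/7 - 2*K (I(K) = 2*(-26/(-28) - K) = 2*(-26*(-1/28) - K) = 2*(13/14 - K) = 13/7 - 2*K)
J(x) = 6 + 3*(-5 + x)**2
J(3)*((-1073 + 1570) + I(-41)) = (6 + 3*(-5 + 3)**2)*((-1073 + 1570) + (13/7 - 2*(-41))) = (6 + 3*(-2)**2)*(497 + (13/7 + 82)) = (6 + 3*4)*(497 + 587/7) = (6 + 12)*(4066/7) = 18*(4066/7) = 73188/7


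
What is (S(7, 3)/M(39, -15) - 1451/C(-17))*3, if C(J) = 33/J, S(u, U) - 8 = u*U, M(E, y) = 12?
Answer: 98987/44 ≈ 2249.7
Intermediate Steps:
S(u, U) = 8 + U*u (S(u, U) = 8 + u*U = 8 + U*u)
(S(7, 3)/M(39, -15) - 1451/C(-17))*3 = ((8 + 3*7)/12 - 1451/(33/(-17)))*3 = ((8 + 21)*(1/12) - 1451/(33*(-1/17)))*3 = (29*(1/12) - 1451/(-33/17))*3 = (29/12 - 1451*(-17/33))*3 = (29/12 + 24667/33)*3 = (98987/132)*3 = 98987/44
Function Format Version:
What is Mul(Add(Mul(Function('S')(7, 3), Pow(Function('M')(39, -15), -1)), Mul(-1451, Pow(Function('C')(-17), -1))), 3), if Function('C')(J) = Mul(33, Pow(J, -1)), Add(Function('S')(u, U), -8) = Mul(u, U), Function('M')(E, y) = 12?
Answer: Rational(98987, 44) ≈ 2249.7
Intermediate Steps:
Function('S')(u, U) = Add(8, Mul(U, u)) (Function('S')(u, U) = Add(8, Mul(u, U)) = Add(8, Mul(U, u)))
Mul(Add(Mul(Function('S')(7, 3), Pow(Function('M')(39, -15), -1)), Mul(-1451, Pow(Function('C')(-17), -1))), 3) = Mul(Add(Mul(Add(8, Mul(3, 7)), Pow(12, -1)), Mul(-1451, Pow(Mul(33, Pow(-17, -1)), -1))), 3) = Mul(Add(Mul(Add(8, 21), Rational(1, 12)), Mul(-1451, Pow(Mul(33, Rational(-1, 17)), -1))), 3) = Mul(Add(Mul(29, Rational(1, 12)), Mul(-1451, Pow(Rational(-33, 17), -1))), 3) = Mul(Add(Rational(29, 12), Mul(-1451, Rational(-17, 33))), 3) = Mul(Add(Rational(29, 12), Rational(24667, 33)), 3) = Mul(Rational(98987, 132), 3) = Rational(98987, 44)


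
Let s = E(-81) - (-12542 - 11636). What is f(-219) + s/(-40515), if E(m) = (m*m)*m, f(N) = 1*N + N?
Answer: -17238307/40515 ≈ -425.48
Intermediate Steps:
f(N) = 2*N (f(N) = N + N = 2*N)
E(m) = m**3 (E(m) = m**2*m = m**3)
s = -507263 (s = (-81)**3 - (-12542 - 11636) = -531441 - 1*(-24178) = -531441 + 24178 = -507263)
f(-219) + s/(-40515) = 2*(-219) - 507263/(-40515) = -438 - 507263*(-1/40515) = -438 + 507263/40515 = -17238307/40515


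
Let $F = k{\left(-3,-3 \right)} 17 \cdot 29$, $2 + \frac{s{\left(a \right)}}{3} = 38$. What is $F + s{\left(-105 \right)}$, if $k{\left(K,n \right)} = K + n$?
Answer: $-2850$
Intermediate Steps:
$s{\left(a \right)} = 108$ ($s{\left(a \right)} = -6 + 3 \cdot 38 = -6 + 114 = 108$)
$F = -2958$ ($F = \left(-3 - 3\right) 17 \cdot 29 = \left(-6\right) 17 \cdot 29 = \left(-102\right) 29 = -2958$)
$F + s{\left(-105 \right)} = -2958 + 108 = -2850$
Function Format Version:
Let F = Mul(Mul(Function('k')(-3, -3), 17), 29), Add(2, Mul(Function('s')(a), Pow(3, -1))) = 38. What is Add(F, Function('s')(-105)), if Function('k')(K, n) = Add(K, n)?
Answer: -2850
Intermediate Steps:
Function('s')(a) = 108 (Function('s')(a) = Add(-6, Mul(3, 38)) = Add(-6, 114) = 108)
F = -2958 (F = Mul(Mul(Add(-3, -3), 17), 29) = Mul(Mul(-6, 17), 29) = Mul(-102, 29) = -2958)
Add(F, Function('s')(-105)) = Add(-2958, 108) = -2850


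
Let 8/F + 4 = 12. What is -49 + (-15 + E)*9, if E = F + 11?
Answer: -76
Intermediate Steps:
F = 1 (F = 8/(-4 + 12) = 8/8 = 8*(1/8) = 1)
E = 12 (E = 1 + 11 = 12)
-49 + (-15 + E)*9 = -49 + (-15 + 12)*9 = -49 - 3*9 = -49 - 27 = -76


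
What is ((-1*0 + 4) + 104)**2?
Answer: 11664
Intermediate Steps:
((-1*0 + 4) + 104)**2 = ((0 + 4) + 104)**2 = (4 + 104)**2 = 108**2 = 11664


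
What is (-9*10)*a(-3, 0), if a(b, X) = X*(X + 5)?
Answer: 0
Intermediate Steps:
a(b, X) = X*(5 + X)
(-9*10)*a(-3, 0) = (-9*10)*(0*(5 + 0)) = -0*5 = -90*0 = 0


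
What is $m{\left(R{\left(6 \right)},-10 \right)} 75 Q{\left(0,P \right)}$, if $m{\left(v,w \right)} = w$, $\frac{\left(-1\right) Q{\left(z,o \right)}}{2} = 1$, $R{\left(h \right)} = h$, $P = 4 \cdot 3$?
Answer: $1500$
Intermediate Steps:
$P = 12$
$Q{\left(z,o \right)} = -2$ ($Q{\left(z,o \right)} = \left(-2\right) 1 = -2$)
$m{\left(R{\left(6 \right)},-10 \right)} 75 Q{\left(0,P \right)} = \left(-10\right) 75 \left(-2\right) = \left(-750\right) \left(-2\right) = 1500$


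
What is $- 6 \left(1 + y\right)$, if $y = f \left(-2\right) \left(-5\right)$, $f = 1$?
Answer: $-66$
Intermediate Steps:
$y = 10$ ($y = 1 \left(-2\right) \left(-5\right) = \left(-2\right) \left(-5\right) = 10$)
$- 6 \left(1 + y\right) = - 6 \left(1 + 10\right) = \left(-6\right) 11 = -66$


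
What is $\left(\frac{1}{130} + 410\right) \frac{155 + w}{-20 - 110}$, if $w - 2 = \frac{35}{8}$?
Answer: $- \frac{68811591}{135200} \approx -508.96$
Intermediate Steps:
$w = \frac{51}{8}$ ($w = 2 + \frac{35}{8} = \frac{51}{8} \approx 6.375$)
$\left(\frac{1}{130} + 410\right) \frac{155 + w}{-20 - 110} = \left(\frac{1}{130} + 410\right) \frac{155 + \frac{51}{8}}{-20 - 110} = \left(\frac{1}{130} + 410\right) \frac{1291}{8 \left(-130\right)} = \frac{53301 \cdot \frac{1291}{8} \left(- \frac{1}{130}\right)}{130} = \frac{53301}{130} \left(- \frac{1291}{1040}\right) = - \frac{68811591}{135200}$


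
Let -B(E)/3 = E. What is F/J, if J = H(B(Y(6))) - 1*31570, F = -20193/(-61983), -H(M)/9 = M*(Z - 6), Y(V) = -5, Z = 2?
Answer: -6731/641110830 ≈ -1.0499e-5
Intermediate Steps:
B(E) = -3*E
H(M) = 36*M (H(M) = -9*M*(2 - 6) = -9*M*(-4) = -(-36)*M = 36*M)
F = 6731/20661 (F = -20193*(-1/61983) = 6731/20661 ≈ 0.32578)
J = -31030 (J = 36*(-3*(-5)) - 1*31570 = 36*15 - 31570 = 540 - 31570 = -31030)
F/J = (6731/20661)/(-31030) = (6731/20661)*(-1/31030) = -6731/641110830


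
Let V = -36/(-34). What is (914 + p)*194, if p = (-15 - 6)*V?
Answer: 2941040/17 ≈ 1.7300e+5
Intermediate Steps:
V = 18/17 (V = -36*(-1/34) = 18/17 ≈ 1.0588)
p = -378/17 (p = (-15 - 6)*(18/17) = -21*18/17 = -378/17 ≈ -22.235)
(914 + p)*194 = (914 - 378/17)*194 = (15160/17)*194 = 2941040/17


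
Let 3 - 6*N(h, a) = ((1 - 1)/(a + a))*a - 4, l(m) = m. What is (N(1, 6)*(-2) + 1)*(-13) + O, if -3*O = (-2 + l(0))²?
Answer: 16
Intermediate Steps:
N(h, a) = 7/6 (N(h, a) = ½ - (((1 - 1)/(a + a))*a - 4)/6 = ½ - ((0/((2*a)))*a - 4)/6 = ½ - ((0*(1/(2*a)))*a - 4)/6 = ½ - (0*a - 4)/6 = ½ - (0 - 4)/6 = ½ - ⅙*(-4) = ½ + ⅔ = 7/6)
O = -4/3 (O = -(-2 + 0)²/3 = -⅓*(-2)² = -⅓*4 = -4/3 ≈ -1.3333)
(N(1, 6)*(-2) + 1)*(-13) + O = ((7/6)*(-2) + 1)*(-13) - 4/3 = (-7/3 + 1)*(-13) - 4/3 = -4/3*(-13) - 4/3 = 52/3 - 4/3 = 16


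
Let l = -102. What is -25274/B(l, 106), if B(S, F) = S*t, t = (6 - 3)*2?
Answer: 12637/306 ≈ 41.297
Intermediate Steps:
t = 6 (t = 3*2 = 6)
B(S, F) = 6*S (B(S, F) = S*6 = 6*S)
-25274/B(l, 106) = -25274/(6*(-102)) = -25274/(-612) = -25274*(-1/612) = 12637/306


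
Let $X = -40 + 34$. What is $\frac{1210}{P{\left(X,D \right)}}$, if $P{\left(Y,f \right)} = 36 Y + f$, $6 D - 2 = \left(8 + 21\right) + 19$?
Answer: $- \frac{3630}{623} \approx -5.8266$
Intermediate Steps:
$D = \frac{25}{3}$ ($D = \frac{1}{3} + \frac{\left(8 + 21\right) + 19}{6} = \frac{1}{3} + \frac{29 + 19}{6} = \frac{1}{3} + \frac{1}{6} \cdot 48 = \frac{1}{3} + 8 = \frac{25}{3} \approx 8.3333$)
$X = -6$
$P{\left(Y,f \right)} = f + 36 Y$
$\frac{1210}{P{\left(X,D \right)}} = \frac{1210}{\frac{25}{3} + 36 \left(-6\right)} = \frac{1210}{\frac{25}{3} - 216} = \frac{1210}{- \frac{623}{3}} = 1210 \left(- \frac{3}{623}\right) = - \frac{3630}{623}$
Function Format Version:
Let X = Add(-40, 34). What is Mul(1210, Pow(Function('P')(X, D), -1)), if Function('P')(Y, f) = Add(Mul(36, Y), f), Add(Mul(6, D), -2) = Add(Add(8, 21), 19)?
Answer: Rational(-3630, 623) ≈ -5.8266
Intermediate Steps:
D = Rational(25, 3) (D = Add(Rational(1, 3), Mul(Rational(1, 6), Add(Add(8, 21), 19))) = Add(Rational(1, 3), Mul(Rational(1, 6), Add(29, 19))) = Add(Rational(1, 3), Mul(Rational(1, 6), 48)) = Add(Rational(1, 3), 8) = Rational(25, 3) ≈ 8.3333)
X = -6
Function('P')(Y, f) = Add(f, Mul(36, Y))
Mul(1210, Pow(Function('P')(X, D), -1)) = Mul(1210, Pow(Add(Rational(25, 3), Mul(36, -6)), -1)) = Mul(1210, Pow(Add(Rational(25, 3), -216), -1)) = Mul(1210, Pow(Rational(-623, 3), -1)) = Mul(1210, Rational(-3, 623)) = Rational(-3630, 623)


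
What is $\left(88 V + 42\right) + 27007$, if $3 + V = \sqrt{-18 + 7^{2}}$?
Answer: $26785 + 88 \sqrt{31} \approx 27275.0$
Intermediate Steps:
$V = -3 + \sqrt{31}$ ($V = -3 + \sqrt{-18 + 7^{2}} = -3 + \sqrt{-18 + 49} = -3 + \sqrt{31} \approx 2.5678$)
$\left(88 V + 42\right) + 27007 = \left(88 \left(-3 + \sqrt{31}\right) + 42\right) + 27007 = \left(\left(-264 + 88 \sqrt{31}\right) + 42\right) + 27007 = \left(-222 + 88 \sqrt{31}\right) + 27007 = 26785 + 88 \sqrt{31}$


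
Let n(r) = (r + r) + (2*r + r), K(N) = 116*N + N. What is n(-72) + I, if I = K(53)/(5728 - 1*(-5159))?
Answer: -1304373/3629 ≈ -359.43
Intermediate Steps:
K(N) = 117*N
I = 2067/3629 (I = (117*53)/(5728 - 1*(-5159)) = 6201/(5728 + 5159) = 6201/10887 = 6201*(1/10887) = 2067/3629 ≈ 0.56958)
n(r) = 5*r (n(r) = 2*r + 3*r = 5*r)
n(-72) + I = 5*(-72) + 2067/3629 = -360 + 2067/3629 = -1304373/3629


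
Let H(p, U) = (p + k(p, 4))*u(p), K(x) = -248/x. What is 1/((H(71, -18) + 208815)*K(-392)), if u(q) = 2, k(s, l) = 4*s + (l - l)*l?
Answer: 49/6495275 ≈ 7.5439e-6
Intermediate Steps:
k(s, l) = 4*s (k(s, l) = 4*s + 0*l = 4*s + 0 = 4*s)
H(p, U) = 10*p (H(p, U) = (p + 4*p)*2 = (5*p)*2 = 10*p)
1/((H(71, -18) + 208815)*K(-392)) = 1/((10*71 + 208815)*((-248/(-392)))) = 1/((710 + 208815)*((-248*(-1/392)))) = 1/(209525*(31/49)) = (1/209525)*(49/31) = 49/6495275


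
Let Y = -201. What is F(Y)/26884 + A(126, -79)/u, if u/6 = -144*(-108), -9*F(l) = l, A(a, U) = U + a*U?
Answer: -66910801/627149952 ≈ -0.10669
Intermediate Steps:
A(a, U) = U + U*a
F(l) = -l/9
u = 93312 (u = 6*(-144*(-108)) = 6*15552 = 93312)
F(Y)/26884 + A(126, -79)/u = -⅑*(-201)/26884 - 79*(1 + 126)/93312 = (67/3)*(1/26884) - 79*127*(1/93312) = 67/80652 - 10033*1/93312 = 67/80652 - 10033/93312 = -66910801/627149952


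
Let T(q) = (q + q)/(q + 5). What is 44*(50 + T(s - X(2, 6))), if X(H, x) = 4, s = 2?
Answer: 6424/3 ≈ 2141.3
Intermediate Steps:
T(q) = 2*q/(5 + q) (T(q) = (2*q)/(5 + q) = 2*q/(5 + q))
44*(50 + T(s - X(2, 6))) = 44*(50 + 2*(2 - 1*4)/(5 + (2 - 1*4))) = 44*(50 + 2*(2 - 4)/(5 + (2 - 4))) = 44*(50 + 2*(-2)/(5 - 2)) = 44*(50 + 2*(-2)/3) = 44*(50 + 2*(-2)*(⅓)) = 44*(50 - 4/3) = 44*(146/3) = 6424/3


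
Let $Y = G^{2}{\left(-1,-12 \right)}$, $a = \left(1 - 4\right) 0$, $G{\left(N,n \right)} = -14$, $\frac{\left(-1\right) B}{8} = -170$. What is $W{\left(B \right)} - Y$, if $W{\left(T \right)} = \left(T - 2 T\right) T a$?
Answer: $-196$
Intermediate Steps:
$B = 1360$ ($B = \left(-8\right) \left(-170\right) = 1360$)
$a = 0$ ($a = \left(-3\right) 0 = 0$)
$W{\left(T \right)} = 0$ ($W{\left(T \right)} = \left(T - 2 T\right) T 0 = - T T 0 = - T^{2} \cdot 0 = 0$)
$Y = 196$ ($Y = \left(-14\right)^{2} = 196$)
$W{\left(B \right)} - Y = 0 - 196 = -196$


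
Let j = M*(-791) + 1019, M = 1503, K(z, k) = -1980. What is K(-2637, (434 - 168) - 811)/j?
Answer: 990/593927 ≈ 0.0016669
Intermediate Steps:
j = -1187854 (j = 1503*(-791) + 1019 = -1188873 + 1019 = -1187854)
K(-2637, (434 - 168) - 811)/j = -1980/(-1187854) = -1980*(-1/1187854) = 990/593927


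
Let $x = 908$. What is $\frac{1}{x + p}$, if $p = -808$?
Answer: $\frac{1}{100} \approx 0.01$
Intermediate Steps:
$\frac{1}{x + p} = \frac{1}{908 - 808} = \frac{1}{100}$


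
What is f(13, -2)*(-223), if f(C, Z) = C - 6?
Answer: -1561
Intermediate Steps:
f(C, Z) = -6 + C
f(13, -2)*(-223) = (-6 + 13)*(-223) = 7*(-223) = -1561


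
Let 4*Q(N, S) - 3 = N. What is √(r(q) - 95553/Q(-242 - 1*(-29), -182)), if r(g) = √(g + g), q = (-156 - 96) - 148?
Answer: √(2229570 + 24500*I*√2)/35 ≈ 42.663 + 0.33148*I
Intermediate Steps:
Q(N, S) = ¾ + N/4
q = -400 (q = -252 - 148 = -400)
r(g) = √2*√g (r(g) = √(2*g) = √2*√g)
√(r(q) - 95553/Q(-242 - 1*(-29), -182)) = √(√2*√(-400) - 95553/(¾ + (-242 - 1*(-29))/4)) = √(√2*(20*I) - 95553/(¾ + (-242 + 29)/4)) = √(20*I*√2 - 95553/(¾ + (¼)*(-213))) = √(20*I*√2 - 95553/(¾ - 213/4)) = √(20*I*√2 - 95553/(-105/2)) = √(20*I*√2 - 95553*(-2/105)) = √(20*I*√2 + 63702/35) = √(63702/35 + 20*I*√2)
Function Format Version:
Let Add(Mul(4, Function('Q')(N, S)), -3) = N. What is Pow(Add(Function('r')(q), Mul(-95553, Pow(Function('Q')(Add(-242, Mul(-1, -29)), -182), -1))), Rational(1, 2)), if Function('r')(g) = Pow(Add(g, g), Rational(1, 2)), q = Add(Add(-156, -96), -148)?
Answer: Mul(Rational(1, 35), Pow(Add(2229570, Mul(24500, I, Pow(2, Rational(1, 2)))), Rational(1, 2))) ≈ Add(42.663, Mul(0.33148, I))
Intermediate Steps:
Function('Q')(N, S) = Add(Rational(3, 4), Mul(Rational(1, 4), N))
q = -400 (q = Add(-252, -148) = -400)
Function('r')(g) = Mul(Pow(2, Rational(1, 2)), Pow(g, Rational(1, 2))) (Function('r')(g) = Pow(Mul(2, g), Rational(1, 2)) = Mul(Pow(2, Rational(1, 2)), Pow(g, Rational(1, 2))))
Pow(Add(Function('r')(q), Mul(-95553, Pow(Function('Q')(Add(-242, Mul(-1, -29)), -182), -1))), Rational(1, 2)) = Pow(Add(Mul(Pow(2, Rational(1, 2)), Pow(-400, Rational(1, 2))), Mul(-95553, Pow(Add(Rational(3, 4), Mul(Rational(1, 4), Add(-242, Mul(-1, -29)))), -1))), Rational(1, 2)) = Pow(Add(Mul(Pow(2, Rational(1, 2)), Mul(20, I)), Mul(-95553, Pow(Add(Rational(3, 4), Mul(Rational(1, 4), Add(-242, 29))), -1))), Rational(1, 2)) = Pow(Add(Mul(20, I, Pow(2, Rational(1, 2))), Mul(-95553, Pow(Add(Rational(3, 4), Mul(Rational(1, 4), -213)), -1))), Rational(1, 2)) = Pow(Add(Mul(20, I, Pow(2, Rational(1, 2))), Mul(-95553, Pow(Add(Rational(3, 4), Rational(-213, 4)), -1))), Rational(1, 2)) = Pow(Add(Mul(20, I, Pow(2, Rational(1, 2))), Mul(-95553, Pow(Rational(-105, 2), -1))), Rational(1, 2)) = Pow(Add(Mul(20, I, Pow(2, Rational(1, 2))), Mul(-95553, Rational(-2, 105))), Rational(1, 2)) = Pow(Add(Mul(20, I, Pow(2, Rational(1, 2))), Rational(63702, 35)), Rational(1, 2)) = Pow(Add(Rational(63702, 35), Mul(20, I, Pow(2, Rational(1, 2)))), Rational(1, 2))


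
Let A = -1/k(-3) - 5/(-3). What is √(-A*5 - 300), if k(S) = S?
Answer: I*√310 ≈ 17.607*I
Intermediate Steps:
A = 2 (A = -1/(-3) - 5/(-3) = -1*(-⅓) - 5*(-⅓) = ⅓ + 5/3 = 2)
√(-A*5 - 300) = √(-1*2*5 - 300) = √(-2*5 - 300) = √(-10 - 300) = √(-310) = I*√310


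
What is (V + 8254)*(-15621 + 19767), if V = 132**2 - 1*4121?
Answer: 89375322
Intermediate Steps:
V = 13303 (V = 17424 - 4121 = 13303)
(V + 8254)*(-15621 + 19767) = (13303 + 8254)*(-15621 + 19767) = 21557*4146 = 89375322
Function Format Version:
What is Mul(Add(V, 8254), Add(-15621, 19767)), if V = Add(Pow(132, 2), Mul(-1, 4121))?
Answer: 89375322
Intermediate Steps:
V = 13303 (V = Add(17424, -4121) = 13303)
Mul(Add(V, 8254), Add(-15621, 19767)) = Mul(Add(13303, 8254), Add(-15621, 19767)) = Mul(21557, 4146) = 89375322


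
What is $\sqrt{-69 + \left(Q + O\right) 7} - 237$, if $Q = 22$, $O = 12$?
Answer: $-224$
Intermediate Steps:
$\sqrt{-69 + \left(Q + O\right) 7} - 237 = \sqrt{-69 + \left(22 + 12\right) 7} - 237 = \sqrt{-69 + 34 \cdot 7} - 237 = \sqrt{-69 + 238} - 237 = \sqrt{169} - 237 = 13 - 237 = -224$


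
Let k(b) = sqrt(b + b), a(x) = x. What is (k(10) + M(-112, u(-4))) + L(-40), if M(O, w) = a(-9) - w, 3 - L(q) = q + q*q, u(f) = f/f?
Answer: -1567 + 2*sqrt(5) ≈ -1562.5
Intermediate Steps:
u(f) = 1
L(q) = 3 - q - q**2 (L(q) = 3 - (q + q*q) = 3 - (q + q**2) = 3 + (-q - q**2) = 3 - q - q**2)
k(b) = sqrt(2)*sqrt(b) (k(b) = sqrt(2*b) = sqrt(2)*sqrt(b))
M(O, w) = -9 - w
(k(10) + M(-112, u(-4))) + L(-40) = (sqrt(2)*sqrt(10) + (-9 - 1*1)) + (3 - 1*(-40) - 1*(-40)**2) = (2*sqrt(5) + (-9 - 1)) + (3 + 40 - 1*1600) = (2*sqrt(5) - 10) + (3 + 40 - 1600) = (-10 + 2*sqrt(5)) - 1557 = -1567 + 2*sqrt(5)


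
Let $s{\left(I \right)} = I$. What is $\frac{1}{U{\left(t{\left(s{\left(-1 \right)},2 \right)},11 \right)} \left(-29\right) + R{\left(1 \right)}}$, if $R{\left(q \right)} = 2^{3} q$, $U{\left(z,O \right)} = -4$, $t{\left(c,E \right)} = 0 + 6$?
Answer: $\frac{1}{124} \approx 0.0080645$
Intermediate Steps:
$t{\left(c,E \right)} = 6$
$R{\left(q \right)} = 8 q$
$\frac{1}{U{\left(t{\left(s{\left(-1 \right)},2 \right)},11 \right)} \left(-29\right) + R{\left(1 \right)}} = \frac{1}{\left(-4\right) \left(-29\right) + 8 \cdot 1} = \frac{1}{116 + 8} = \frac{1}{124}$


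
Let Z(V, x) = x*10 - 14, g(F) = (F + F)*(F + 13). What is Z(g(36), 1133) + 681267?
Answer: 692583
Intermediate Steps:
g(F) = 2*F*(13 + F) (g(F) = (2*F)*(13 + F) = 2*F*(13 + F))
Z(V, x) = -14 + 10*x (Z(V, x) = 10*x - 14 = -14 + 10*x)
Z(g(36), 1133) + 681267 = (-14 + 10*1133) + 681267 = (-14 + 11330) + 681267 = 11316 + 681267 = 692583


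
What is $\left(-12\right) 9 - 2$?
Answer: $-110$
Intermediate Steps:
$\left(-12\right) 9 - 2 = -108 - 2 = -110$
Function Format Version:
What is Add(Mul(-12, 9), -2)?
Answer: -110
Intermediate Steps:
Add(Mul(-12, 9), -2) = Add(-108, -2) = -110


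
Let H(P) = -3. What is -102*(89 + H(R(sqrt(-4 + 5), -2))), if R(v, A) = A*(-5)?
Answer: -8772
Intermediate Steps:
R(v, A) = -5*A
-102*(89 + H(R(sqrt(-4 + 5), -2))) = -102*(89 - 3) = -102*86 = -8772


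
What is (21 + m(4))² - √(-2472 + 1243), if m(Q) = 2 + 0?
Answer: 529 - I*√1229 ≈ 529.0 - 35.057*I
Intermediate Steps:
m(Q) = 2
(21 + m(4))² - √(-2472 + 1243) = (21 + 2)² - √(-2472 + 1243) = 23² - √(-1229) = 529 - I*√1229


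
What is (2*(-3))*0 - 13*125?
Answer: -1625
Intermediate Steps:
(2*(-3))*0 - 13*125 = -6*0 - 1625 = 0 - 1625 = -1625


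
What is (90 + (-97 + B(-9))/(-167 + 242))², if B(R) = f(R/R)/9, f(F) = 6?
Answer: 398441521/50625 ≈ 7870.5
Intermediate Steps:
B(R) = ⅔ (B(R) = 6/9 = 6*(⅑) = ⅔)
(90 + (-97 + B(-9))/(-167 + 242))² = (90 + (-97 + ⅔)/(-167 + 242))² = (90 - 289/3/75)² = (90 - 289/3*1/75)² = (90 - 289/225)² = (19961/225)² = 398441521/50625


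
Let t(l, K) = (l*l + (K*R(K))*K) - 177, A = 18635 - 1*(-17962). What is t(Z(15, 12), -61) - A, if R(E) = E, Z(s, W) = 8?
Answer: -263691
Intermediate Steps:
A = 36597 (A = 18635 + 17962 = 36597)
t(l, K) = -177 + K³ + l² (t(l, K) = (l*l + (K*K)*K) - 177 = (l² + K²*K) - 177 = (l² + K³) - 177 = (K³ + l²) - 177 = -177 + K³ + l²)
t(Z(15, 12), -61) - A = (-177 + (-61)³ + 8²) - 1*36597 = (-177 - 226981 + 64) - 36597 = -227094 - 36597 = -263691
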